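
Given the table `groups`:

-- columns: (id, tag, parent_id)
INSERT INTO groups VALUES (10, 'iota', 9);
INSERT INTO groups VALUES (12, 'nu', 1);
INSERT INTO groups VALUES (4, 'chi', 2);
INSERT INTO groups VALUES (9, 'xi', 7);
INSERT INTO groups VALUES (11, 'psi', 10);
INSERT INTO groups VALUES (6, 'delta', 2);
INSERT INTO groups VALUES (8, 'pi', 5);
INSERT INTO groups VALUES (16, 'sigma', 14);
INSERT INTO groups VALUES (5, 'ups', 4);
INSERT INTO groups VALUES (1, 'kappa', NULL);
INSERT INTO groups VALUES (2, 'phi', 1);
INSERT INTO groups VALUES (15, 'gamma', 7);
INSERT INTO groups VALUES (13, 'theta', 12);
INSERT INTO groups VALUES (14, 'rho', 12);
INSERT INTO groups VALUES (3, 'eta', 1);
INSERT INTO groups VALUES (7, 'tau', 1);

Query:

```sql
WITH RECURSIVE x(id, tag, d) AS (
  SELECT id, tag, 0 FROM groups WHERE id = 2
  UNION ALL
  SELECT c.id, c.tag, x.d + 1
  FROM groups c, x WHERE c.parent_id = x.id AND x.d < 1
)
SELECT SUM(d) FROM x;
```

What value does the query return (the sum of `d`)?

2

Base: id=2 (phi) at d 0.
Iteration 1: rows with parent_id in {2} -> chi (id 4, d 1), delta (id 6, d 1).
Iteration 2: d < 1 fails for all current rows; recursion stops.
SUM(d) = 0 + 1 + 1 = 2.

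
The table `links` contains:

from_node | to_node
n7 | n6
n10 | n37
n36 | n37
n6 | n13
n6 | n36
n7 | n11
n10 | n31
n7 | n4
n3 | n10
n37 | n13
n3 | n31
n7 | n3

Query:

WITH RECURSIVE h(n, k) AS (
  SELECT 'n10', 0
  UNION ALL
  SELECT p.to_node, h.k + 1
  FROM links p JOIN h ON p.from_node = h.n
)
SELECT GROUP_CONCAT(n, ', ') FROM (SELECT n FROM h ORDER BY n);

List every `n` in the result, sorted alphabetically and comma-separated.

n10, n13, n31, n37

Base: (n10, k=0).
Iteration 1: edges from {n10} -> (n31, k=1), (n37, k=1).
Iteration 2: edges from {n31,n37} -> (n13, k=2).
Iteration 3: no outgoing edges from {n13}; recursion stops.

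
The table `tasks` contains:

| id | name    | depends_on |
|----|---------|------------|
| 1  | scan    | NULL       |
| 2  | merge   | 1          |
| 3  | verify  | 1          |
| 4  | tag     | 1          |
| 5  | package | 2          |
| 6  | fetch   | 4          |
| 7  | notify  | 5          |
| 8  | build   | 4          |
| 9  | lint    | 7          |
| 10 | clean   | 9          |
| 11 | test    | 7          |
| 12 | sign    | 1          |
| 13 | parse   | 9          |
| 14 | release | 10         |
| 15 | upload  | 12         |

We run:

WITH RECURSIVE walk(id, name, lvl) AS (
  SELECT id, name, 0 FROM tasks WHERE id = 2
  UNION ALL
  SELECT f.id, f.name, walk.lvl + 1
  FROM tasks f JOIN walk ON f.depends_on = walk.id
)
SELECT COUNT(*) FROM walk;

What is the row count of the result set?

Base: id=2 (merge) at lvl 0.
Iteration 1: rows with depends_on in {2} -> package (id 5, lvl 1).
Iteration 2: rows with depends_on in {5} -> notify (id 7, lvl 2).
Iteration 3: rows with depends_on in {7} -> lint (id 9, lvl 3), test (id 11, lvl 3).
Iteration 4: rows with depends_on in {9,11} -> clean (id 10, lvl 4), parse (id 13, lvl 4).
Iteration 5: rows with depends_on in {10,13} -> release (id 14, lvl 5).
Iteration 6: no rows with depends_on in {14}; recursion stops.
Total rows emitted: 8.

8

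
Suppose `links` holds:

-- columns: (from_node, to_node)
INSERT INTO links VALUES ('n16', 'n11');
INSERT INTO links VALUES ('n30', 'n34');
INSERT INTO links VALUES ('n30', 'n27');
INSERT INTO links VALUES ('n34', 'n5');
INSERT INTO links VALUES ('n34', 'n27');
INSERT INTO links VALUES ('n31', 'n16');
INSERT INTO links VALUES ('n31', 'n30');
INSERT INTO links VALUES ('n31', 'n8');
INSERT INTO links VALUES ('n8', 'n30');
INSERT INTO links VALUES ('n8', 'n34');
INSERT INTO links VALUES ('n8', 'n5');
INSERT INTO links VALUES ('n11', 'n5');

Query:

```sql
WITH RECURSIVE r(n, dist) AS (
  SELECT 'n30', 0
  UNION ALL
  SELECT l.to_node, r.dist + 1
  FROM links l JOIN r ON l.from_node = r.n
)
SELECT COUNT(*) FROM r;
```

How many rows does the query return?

5

Base: (n30, dist=0).
Iteration 1: edges from {n30} -> (n27, dist=1), (n34, dist=1).
Iteration 2: edges from {n27,n34} -> (n27, dist=2), (n5, dist=2).
Iteration 3: no outgoing edges from {n27,n5}; recursion stops.
Total rows emitted: 5.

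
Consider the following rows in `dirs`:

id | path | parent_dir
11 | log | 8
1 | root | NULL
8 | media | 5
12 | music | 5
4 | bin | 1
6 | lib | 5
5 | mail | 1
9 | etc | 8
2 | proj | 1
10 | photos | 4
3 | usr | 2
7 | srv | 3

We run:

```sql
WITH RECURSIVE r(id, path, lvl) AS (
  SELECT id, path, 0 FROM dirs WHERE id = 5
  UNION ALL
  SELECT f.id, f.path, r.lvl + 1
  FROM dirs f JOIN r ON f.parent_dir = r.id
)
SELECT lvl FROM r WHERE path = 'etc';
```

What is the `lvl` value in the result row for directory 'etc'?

Base: id=5 (mail) at lvl 0.
Iteration 1: rows with parent_dir in {5} -> lib (id 6, lvl 1), media (id 8, lvl 1), music (id 12, lvl 1).
Iteration 2: rows with parent_dir in {6,8,12} -> etc (id 9, lvl 2), log (id 11, lvl 2).
Iteration 3: no rows with parent_dir in {9,11}; recursion stops.

2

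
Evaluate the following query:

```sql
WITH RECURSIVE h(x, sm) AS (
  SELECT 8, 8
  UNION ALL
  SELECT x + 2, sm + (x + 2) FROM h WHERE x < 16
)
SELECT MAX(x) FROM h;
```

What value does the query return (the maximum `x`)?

16

Base: x=8, sm=8.
Iteration 1: 8 < 16 holds -> x = 8 + 2 = 10, sm = 8 + 10 = 18.
Iteration 2: 10 < 16 holds -> x = 10 + 2 = 12, sm = 18 + 12 = 30.
Iteration 3: 12 < 16 holds -> x = 12 + 2 = 14, sm = 30 + 14 = 44.
Iteration 4: 14 < 16 holds -> x = 14 + 2 = 16, sm = 44 + 16 = 60.
Iteration 5: 16 < 16 fails; recursion stops.
x values: 8, 10, 12, 14, 16; the maximum is 16.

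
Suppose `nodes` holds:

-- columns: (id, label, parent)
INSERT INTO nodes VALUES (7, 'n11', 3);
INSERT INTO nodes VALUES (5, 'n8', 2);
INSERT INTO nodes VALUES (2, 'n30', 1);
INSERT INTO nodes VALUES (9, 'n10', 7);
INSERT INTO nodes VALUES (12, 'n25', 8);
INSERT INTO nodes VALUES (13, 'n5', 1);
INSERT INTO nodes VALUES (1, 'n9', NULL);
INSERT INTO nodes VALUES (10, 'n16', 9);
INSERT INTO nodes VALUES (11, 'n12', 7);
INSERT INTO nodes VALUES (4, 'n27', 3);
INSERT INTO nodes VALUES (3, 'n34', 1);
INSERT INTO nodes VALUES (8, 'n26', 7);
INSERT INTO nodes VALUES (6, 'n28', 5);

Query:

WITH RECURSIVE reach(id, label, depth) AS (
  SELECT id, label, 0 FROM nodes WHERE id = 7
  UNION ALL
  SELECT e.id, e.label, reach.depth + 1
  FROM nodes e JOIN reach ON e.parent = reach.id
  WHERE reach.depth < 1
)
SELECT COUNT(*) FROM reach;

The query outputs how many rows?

Base: id=7 (n11) at depth 0.
Iteration 1: rows with parent in {7} -> n26 (id 8, depth 1), n10 (id 9, depth 1), n12 (id 11, depth 1).
Iteration 2: depth < 1 fails for all current rows; recursion stops.
Total rows emitted: 4.

4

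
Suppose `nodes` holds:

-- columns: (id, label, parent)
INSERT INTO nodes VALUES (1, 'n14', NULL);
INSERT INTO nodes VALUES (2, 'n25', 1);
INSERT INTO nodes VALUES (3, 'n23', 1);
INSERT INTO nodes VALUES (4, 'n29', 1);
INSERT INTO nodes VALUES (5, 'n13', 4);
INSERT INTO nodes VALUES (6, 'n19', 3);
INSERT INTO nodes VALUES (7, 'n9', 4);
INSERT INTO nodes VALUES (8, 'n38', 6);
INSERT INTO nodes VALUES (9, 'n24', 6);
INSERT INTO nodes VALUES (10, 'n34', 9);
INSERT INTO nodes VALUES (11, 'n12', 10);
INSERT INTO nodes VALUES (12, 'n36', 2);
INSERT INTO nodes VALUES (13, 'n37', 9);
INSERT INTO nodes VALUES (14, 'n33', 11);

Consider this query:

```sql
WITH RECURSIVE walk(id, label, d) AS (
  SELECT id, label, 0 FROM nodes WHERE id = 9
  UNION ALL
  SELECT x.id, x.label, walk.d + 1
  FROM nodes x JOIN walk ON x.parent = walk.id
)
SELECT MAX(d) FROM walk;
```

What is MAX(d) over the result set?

Base: id=9 (n24) at d 0.
Iteration 1: rows with parent in {9} -> n34 (id 10, d 1), n37 (id 13, d 1).
Iteration 2: rows with parent in {10,13} -> n12 (id 11, d 2).
Iteration 3: rows with parent in {11} -> n33 (id 14, d 3).
Iteration 4: no rows with parent in {14}; recursion stops.
d values: 0, 1, 1, 2, 3; the maximum is 3.

3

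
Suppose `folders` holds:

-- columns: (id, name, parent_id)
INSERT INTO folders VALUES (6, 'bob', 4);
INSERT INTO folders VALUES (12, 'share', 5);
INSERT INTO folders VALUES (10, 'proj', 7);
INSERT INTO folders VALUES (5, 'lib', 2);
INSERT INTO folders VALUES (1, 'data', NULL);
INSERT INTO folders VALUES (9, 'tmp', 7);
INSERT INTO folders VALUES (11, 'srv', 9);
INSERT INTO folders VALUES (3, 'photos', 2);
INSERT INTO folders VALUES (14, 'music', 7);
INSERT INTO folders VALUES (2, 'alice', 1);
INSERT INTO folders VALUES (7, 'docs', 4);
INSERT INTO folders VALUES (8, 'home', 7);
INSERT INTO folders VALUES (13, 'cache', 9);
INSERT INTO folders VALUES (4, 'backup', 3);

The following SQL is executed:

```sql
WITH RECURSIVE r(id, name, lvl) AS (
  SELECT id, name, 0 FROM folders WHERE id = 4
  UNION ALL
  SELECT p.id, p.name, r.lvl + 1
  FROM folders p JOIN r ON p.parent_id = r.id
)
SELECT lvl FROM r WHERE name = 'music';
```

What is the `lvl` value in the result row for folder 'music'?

Base: id=4 (backup) at lvl 0.
Iteration 1: rows with parent_id in {4} -> bob (id 6, lvl 1), docs (id 7, lvl 1).
Iteration 2: rows with parent_id in {6,7} -> home (id 8, lvl 2), tmp (id 9, lvl 2), proj (id 10, lvl 2), music (id 14, lvl 2).
Iteration 3: rows with parent_id in {8,9,10,14} -> srv (id 11, lvl 3), cache (id 13, lvl 3).
Iteration 4: no rows with parent_id in {11,13}; recursion stops.

2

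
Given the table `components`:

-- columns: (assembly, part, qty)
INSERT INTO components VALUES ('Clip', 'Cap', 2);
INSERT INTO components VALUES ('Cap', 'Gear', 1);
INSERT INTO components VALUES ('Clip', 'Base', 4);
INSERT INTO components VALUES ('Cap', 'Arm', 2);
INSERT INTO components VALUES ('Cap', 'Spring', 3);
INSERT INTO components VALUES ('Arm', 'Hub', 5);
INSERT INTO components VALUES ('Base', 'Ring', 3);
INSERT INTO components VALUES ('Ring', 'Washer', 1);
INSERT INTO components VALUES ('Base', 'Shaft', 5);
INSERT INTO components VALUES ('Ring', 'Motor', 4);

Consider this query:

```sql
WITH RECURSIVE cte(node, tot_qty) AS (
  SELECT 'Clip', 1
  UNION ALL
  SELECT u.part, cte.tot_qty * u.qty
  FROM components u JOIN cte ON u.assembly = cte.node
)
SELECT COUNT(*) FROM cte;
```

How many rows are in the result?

11

Base: (Clip, tot_qty=1).
Iteration 1: components of {Clip} -> Base = 1*4 = 4, Cap = 1*2 = 2.
Iteration 2: components of {Base,Cap} -> Arm = 2*2 = 4, Gear = 2*1 = 2, Ring = 4*3 = 12, Shaft = 4*5 = 20, Spring = 2*3 = 6.
Iteration 3: components of {Arm,Gear,Ring,Shaft,Spring} -> Hub = 4*5 = 20, Motor = 12*4 = 48, Washer = 12*1 = 12.
Iteration 4: no further components; recursion stops.
Total rows emitted: 11.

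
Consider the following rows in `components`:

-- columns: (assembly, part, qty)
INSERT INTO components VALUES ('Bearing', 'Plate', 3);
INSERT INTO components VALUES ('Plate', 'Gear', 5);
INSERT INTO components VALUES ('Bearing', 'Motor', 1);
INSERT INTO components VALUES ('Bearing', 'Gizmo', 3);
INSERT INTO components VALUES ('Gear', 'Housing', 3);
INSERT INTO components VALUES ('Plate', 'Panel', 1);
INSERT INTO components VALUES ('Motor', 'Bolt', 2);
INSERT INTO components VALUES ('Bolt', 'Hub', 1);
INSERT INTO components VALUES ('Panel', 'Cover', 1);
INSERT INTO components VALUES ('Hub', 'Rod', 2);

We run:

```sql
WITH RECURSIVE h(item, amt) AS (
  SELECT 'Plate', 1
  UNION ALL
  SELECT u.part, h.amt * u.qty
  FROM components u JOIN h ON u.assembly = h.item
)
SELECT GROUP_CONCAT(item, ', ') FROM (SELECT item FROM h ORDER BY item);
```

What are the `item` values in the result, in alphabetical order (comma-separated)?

Base: (Plate, amt=1).
Iteration 1: components of {Plate} -> Gear = 1*5 = 5, Panel = 1*1 = 1.
Iteration 2: components of {Gear,Panel} -> Cover = 1*1 = 1, Housing = 5*3 = 15.
Iteration 3: no further components; recursion stops.

Cover, Gear, Housing, Panel, Plate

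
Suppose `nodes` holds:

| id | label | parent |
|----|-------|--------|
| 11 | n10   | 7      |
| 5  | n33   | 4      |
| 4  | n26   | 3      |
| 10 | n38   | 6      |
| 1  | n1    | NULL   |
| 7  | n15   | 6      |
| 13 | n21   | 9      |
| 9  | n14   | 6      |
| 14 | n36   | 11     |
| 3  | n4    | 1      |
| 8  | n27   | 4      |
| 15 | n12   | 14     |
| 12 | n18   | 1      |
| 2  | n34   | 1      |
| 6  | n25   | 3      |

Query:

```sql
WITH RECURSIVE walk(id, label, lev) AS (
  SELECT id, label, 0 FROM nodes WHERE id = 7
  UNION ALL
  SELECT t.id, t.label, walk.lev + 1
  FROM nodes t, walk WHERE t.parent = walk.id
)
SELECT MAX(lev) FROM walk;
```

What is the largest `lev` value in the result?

3

Base: id=7 (n15) at lev 0.
Iteration 1: rows with parent in {7} -> n10 (id 11, lev 1).
Iteration 2: rows with parent in {11} -> n36 (id 14, lev 2).
Iteration 3: rows with parent in {14} -> n12 (id 15, lev 3).
Iteration 4: no rows with parent in {15}; recursion stops.
lev values: 0, 1, 2, 3; the maximum is 3.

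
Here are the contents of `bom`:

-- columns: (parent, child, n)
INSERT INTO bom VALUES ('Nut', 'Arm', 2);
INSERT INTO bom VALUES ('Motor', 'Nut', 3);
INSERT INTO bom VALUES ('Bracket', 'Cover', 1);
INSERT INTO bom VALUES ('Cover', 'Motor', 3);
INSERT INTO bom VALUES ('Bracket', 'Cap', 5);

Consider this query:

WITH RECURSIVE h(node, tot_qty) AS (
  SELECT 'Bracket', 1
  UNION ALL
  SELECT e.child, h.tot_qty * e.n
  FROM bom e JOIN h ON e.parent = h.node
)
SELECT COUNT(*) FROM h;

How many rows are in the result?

Base: (Bracket, tot_qty=1).
Iteration 1: components of {Bracket} -> Cap = 1*5 = 5, Cover = 1*1 = 1.
Iteration 2: components of {Cap,Cover} -> Motor = 1*3 = 3.
Iteration 3: components of {Motor} -> Nut = 3*3 = 9.
Iteration 4: components of {Nut} -> Arm = 9*2 = 18.
Iteration 5: no further components; recursion stops.
Total rows emitted: 6.

6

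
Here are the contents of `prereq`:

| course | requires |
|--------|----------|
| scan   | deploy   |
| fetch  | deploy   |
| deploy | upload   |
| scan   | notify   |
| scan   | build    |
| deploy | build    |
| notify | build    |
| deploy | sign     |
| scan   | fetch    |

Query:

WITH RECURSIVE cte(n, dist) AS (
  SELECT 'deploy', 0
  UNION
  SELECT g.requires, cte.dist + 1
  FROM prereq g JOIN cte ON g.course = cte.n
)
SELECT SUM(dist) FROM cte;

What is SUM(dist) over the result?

3

Base: (deploy, dist=0).
Iteration 1: edges from {deploy} -> (build, dist=1), (sign, dist=1), (upload, dist=1).
Iteration 2: no outgoing edges from {build,sign,upload}; recursion stops.
SUM(dist) = 0 + 1 + 1 + 1 = 3.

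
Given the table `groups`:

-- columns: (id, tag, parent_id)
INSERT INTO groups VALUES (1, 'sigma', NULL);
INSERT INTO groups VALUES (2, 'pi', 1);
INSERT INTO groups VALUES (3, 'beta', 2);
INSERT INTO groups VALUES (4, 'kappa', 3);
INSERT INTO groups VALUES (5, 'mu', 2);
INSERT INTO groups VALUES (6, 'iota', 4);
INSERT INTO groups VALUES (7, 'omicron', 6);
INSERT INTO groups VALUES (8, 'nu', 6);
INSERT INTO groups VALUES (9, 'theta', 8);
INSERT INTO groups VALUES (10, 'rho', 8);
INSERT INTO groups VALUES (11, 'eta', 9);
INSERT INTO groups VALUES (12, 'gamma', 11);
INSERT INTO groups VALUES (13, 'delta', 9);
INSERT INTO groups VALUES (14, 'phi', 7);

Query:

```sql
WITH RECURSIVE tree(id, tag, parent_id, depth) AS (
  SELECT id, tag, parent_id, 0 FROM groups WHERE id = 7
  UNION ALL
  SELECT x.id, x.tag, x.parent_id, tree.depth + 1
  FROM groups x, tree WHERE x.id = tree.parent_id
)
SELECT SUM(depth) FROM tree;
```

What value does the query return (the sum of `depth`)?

Base: id=7 (omicron), parent_id=6, depth 0.
Iteration 1: join on id=6 -> iota (id 6, parent_id=4, depth 1).
Iteration 2: join on id=4 -> kappa (id 4, parent_id=3, depth 2).
Iteration 3: join on id=3 -> beta (id 3, parent_id=2, depth 3).
Iteration 4: join on id=2 -> pi (id 2, parent_id=1, depth 4).
Iteration 5: join on id=1 -> sigma (id 1, parent_id=NULL, depth 5).
Iteration 6: parent_id is NULL; no match; recursion stops.
SUM(depth) = 0 + 1 + 2 + 3 + 4 + 5 = 15.

15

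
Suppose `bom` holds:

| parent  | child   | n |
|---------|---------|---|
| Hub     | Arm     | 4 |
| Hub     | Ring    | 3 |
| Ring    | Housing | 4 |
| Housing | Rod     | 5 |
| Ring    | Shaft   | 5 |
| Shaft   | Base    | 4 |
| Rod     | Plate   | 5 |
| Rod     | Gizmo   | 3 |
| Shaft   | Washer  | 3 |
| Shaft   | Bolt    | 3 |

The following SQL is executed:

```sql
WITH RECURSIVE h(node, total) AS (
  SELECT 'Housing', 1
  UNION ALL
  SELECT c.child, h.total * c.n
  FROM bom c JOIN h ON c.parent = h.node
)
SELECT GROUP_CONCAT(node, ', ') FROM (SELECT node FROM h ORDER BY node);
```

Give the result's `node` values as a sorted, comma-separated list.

Base: (Housing, total=1).
Iteration 1: components of {Housing} -> Rod = 1*5 = 5.
Iteration 2: components of {Rod} -> Gizmo = 5*3 = 15, Plate = 5*5 = 25.
Iteration 3: no further components; recursion stops.

Gizmo, Housing, Plate, Rod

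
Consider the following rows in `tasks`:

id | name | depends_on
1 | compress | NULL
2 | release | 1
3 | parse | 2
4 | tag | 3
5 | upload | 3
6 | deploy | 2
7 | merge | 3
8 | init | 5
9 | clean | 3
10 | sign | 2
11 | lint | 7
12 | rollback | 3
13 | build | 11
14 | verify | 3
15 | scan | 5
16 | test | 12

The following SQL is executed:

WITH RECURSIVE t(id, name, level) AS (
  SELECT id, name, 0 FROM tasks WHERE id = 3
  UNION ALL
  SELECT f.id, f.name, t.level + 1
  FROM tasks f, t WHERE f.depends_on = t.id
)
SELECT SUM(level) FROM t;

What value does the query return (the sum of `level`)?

Base: id=3 (parse) at level 0.
Iteration 1: rows with depends_on in {3} -> tag (id 4, level 1), upload (id 5, level 1), merge (id 7, level 1), clean (id 9, level 1), rollback (id 12, level 1), verify (id 14, level 1).
Iteration 2: rows with depends_on in {4,5,7,9,12,14} -> init (id 8, level 2), lint (id 11, level 2), scan (id 15, level 2), test (id 16, level 2).
Iteration 3: rows with depends_on in {8,11,15,16} -> build (id 13, level 3).
Iteration 4: no rows with depends_on in {13}; recursion stops.
SUM(level) = 0 + 1 + 1 + 1 + 1 + 1 + 1 + 2 + 2 + 2 + 2 + 3 = 17.

17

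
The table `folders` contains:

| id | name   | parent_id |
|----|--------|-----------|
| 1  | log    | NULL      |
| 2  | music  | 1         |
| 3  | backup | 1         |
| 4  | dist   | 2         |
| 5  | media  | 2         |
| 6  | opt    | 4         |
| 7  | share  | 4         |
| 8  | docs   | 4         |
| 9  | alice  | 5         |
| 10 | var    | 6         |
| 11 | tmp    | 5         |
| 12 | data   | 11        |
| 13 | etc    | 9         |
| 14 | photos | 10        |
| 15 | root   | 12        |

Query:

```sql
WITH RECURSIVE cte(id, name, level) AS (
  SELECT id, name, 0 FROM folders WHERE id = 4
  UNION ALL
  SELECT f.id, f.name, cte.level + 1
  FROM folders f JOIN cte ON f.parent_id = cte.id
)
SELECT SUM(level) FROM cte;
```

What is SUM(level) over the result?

8

Base: id=4 (dist) at level 0.
Iteration 1: rows with parent_id in {4} -> opt (id 6, level 1), share (id 7, level 1), docs (id 8, level 1).
Iteration 2: rows with parent_id in {6,7,8} -> var (id 10, level 2).
Iteration 3: rows with parent_id in {10} -> photos (id 14, level 3).
Iteration 4: no rows with parent_id in {14}; recursion stops.
SUM(level) = 0 + 1 + 1 + 1 + 2 + 3 = 8.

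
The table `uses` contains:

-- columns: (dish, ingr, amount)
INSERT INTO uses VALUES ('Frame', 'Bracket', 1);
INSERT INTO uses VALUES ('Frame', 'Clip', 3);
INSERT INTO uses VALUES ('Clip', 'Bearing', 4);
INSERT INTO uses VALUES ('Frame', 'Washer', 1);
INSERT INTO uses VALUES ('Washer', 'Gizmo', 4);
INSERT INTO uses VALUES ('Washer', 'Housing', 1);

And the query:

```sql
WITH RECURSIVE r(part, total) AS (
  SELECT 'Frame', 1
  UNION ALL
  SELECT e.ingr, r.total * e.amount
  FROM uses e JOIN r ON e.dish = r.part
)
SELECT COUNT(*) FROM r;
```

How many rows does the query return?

7

Base: (Frame, total=1).
Iteration 1: components of {Frame} -> Bracket = 1*1 = 1, Clip = 1*3 = 3, Washer = 1*1 = 1.
Iteration 2: components of {Bracket,Clip,Washer} -> Bearing = 3*4 = 12, Gizmo = 1*4 = 4, Housing = 1*1 = 1.
Iteration 3: no further components; recursion stops.
Total rows emitted: 7.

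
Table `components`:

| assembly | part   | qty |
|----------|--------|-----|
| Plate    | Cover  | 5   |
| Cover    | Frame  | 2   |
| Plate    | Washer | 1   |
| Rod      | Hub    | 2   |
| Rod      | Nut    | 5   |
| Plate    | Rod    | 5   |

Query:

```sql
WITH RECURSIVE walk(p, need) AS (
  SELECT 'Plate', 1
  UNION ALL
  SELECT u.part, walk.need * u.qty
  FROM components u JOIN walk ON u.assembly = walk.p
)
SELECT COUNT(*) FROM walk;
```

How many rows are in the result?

Base: (Plate, need=1).
Iteration 1: components of {Plate} -> Cover = 1*5 = 5, Rod = 1*5 = 5, Washer = 1*1 = 1.
Iteration 2: components of {Cover,Rod,Washer} -> Frame = 5*2 = 10, Hub = 5*2 = 10, Nut = 5*5 = 25.
Iteration 3: no further components; recursion stops.
Total rows emitted: 7.

7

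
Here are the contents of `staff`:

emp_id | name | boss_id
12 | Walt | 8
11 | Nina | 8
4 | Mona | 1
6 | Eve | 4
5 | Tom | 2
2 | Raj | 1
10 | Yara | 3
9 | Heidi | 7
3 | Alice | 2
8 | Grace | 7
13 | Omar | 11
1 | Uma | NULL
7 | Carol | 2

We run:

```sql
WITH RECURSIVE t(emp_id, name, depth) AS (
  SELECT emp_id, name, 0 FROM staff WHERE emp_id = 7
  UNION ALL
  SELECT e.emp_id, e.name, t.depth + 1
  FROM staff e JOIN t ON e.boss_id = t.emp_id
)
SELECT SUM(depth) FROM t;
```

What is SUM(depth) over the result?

9

Base: emp_id=7 (Carol) at depth 0.
Iteration 1: rows with boss_id in {7} -> Grace (id 8, depth 1), Heidi (id 9, depth 1).
Iteration 2: rows with boss_id in {8,9} -> Nina (id 11, depth 2), Walt (id 12, depth 2).
Iteration 3: rows with boss_id in {11,12} -> Omar (id 13, depth 3).
Iteration 4: no rows with boss_id in {13}; recursion stops.
SUM(depth) = 0 + 1 + 1 + 2 + 2 + 3 = 9.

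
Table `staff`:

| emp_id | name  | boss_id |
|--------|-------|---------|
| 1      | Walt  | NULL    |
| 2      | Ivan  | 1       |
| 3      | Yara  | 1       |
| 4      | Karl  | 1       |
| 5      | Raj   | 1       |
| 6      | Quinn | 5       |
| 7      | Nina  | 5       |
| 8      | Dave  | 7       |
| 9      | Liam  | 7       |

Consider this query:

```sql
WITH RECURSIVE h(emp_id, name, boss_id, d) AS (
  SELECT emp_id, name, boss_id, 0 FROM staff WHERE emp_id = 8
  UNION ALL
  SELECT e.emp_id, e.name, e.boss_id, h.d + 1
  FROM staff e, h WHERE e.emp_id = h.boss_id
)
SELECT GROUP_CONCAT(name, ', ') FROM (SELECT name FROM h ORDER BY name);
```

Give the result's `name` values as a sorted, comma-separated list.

Base: emp_id=8 (Dave), boss_id=7, d 0.
Iteration 1: join on emp_id=7 -> Nina (id 7, boss_id=5, d 1).
Iteration 2: join on emp_id=5 -> Raj (id 5, boss_id=1, d 2).
Iteration 3: join on emp_id=1 -> Walt (id 1, boss_id=NULL, d 3).
Iteration 4: boss_id is NULL; no match; recursion stops.

Dave, Nina, Raj, Walt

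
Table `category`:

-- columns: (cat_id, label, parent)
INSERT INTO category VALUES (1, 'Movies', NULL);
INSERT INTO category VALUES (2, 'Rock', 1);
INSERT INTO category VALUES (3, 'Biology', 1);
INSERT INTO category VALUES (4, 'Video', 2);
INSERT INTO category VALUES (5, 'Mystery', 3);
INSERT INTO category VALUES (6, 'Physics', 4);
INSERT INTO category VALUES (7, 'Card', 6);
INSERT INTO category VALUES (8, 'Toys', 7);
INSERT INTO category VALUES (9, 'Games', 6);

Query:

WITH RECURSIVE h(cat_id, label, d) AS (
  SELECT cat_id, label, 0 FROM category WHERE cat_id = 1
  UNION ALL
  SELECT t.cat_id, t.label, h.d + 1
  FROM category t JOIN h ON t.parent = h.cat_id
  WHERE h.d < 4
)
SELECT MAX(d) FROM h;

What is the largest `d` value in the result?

Base: cat_id=1 (Movies) at d 0.
Iteration 1: rows with parent in {1} -> Rock (id 2, d 1), Biology (id 3, d 1).
Iteration 2: rows with parent in {2,3} -> Video (id 4, d 2), Mystery (id 5, d 2).
Iteration 3: rows with parent in {4,5} -> Physics (id 6, d 3).
Iteration 4: rows with parent in {6} -> Card (id 7, d 4), Games (id 9, d 4).
Iteration 5: d < 4 fails for all current rows; recursion stops.
d values: 0, 1, 1, 2, 2, 3, 4, 4; the maximum is 4.

4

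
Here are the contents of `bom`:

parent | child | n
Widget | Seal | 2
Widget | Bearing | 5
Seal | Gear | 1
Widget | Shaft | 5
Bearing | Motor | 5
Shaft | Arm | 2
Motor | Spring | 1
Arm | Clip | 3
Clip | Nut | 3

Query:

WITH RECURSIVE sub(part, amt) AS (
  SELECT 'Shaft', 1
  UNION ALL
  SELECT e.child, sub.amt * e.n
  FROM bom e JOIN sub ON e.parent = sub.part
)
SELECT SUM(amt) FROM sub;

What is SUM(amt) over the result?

27

Base: (Shaft, amt=1).
Iteration 1: components of {Shaft} -> Arm = 1*2 = 2.
Iteration 2: components of {Arm} -> Clip = 2*3 = 6.
Iteration 3: components of {Clip} -> Nut = 6*3 = 18.
Iteration 4: no further components; recursion stops.
SUM(amt) = 1 + 2 + 6 + 18 = 27.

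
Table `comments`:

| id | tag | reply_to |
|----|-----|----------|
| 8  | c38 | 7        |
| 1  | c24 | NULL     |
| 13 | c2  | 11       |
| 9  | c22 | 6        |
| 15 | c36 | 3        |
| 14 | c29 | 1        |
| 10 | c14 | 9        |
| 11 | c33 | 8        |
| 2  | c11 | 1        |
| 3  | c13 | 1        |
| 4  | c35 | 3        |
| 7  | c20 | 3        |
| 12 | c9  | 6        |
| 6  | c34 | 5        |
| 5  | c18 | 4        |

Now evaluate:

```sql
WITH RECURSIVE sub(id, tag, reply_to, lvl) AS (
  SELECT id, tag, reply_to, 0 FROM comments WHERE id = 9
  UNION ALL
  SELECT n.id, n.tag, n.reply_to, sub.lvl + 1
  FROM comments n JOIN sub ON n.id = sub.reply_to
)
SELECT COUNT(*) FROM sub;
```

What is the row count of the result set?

6

Base: id=9 (c22), reply_to=6, lvl 0.
Iteration 1: join on id=6 -> c34 (id 6, reply_to=5, lvl 1).
Iteration 2: join on id=5 -> c18 (id 5, reply_to=4, lvl 2).
Iteration 3: join on id=4 -> c35 (id 4, reply_to=3, lvl 3).
Iteration 4: join on id=3 -> c13 (id 3, reply_to=1, lvl 4).
Iteration 5: join on id=1 -> c24 (id 1, reply_to=NULL, lvl 5).
Iteration 6: reply_to is NULL; no match; recursion stops.
Total rows emitted: 6.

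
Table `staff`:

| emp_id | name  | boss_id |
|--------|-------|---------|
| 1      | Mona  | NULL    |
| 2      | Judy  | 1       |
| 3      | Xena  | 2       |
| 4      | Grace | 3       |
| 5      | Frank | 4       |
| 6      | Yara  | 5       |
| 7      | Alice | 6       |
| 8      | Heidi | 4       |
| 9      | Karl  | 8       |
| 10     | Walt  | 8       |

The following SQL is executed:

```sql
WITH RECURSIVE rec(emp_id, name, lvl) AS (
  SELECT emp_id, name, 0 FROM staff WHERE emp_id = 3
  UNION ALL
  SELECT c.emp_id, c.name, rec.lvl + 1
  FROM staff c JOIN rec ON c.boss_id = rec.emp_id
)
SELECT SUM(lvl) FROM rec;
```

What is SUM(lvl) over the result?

18

Base: emp_id=3 (Xena) at lvl 0.
Iteration 1: rows with boss_id in {3} -> Grace (id 4, lvl 1).
Iteration 2: rows with boss_id in {4} -> Frank (id 5, lvl 2), Heidi (id 8, lvl 2).
Iteration 3: rows with boss_id in {5,8} -> Yara (id 6, lvl 3), Karl (id 9, lvl 3), Walt (id 10, lvl 3).
Iteration 4: rows with boss_id in {6,9,10} -> Alice (id 7, lvl 4).
Iteration 5: no rows with boss_id in {7}; recursion stops.
SUM(lvl) = 0 + 1 + 2 + 2 + 3 + 3 + 3 + 4 = 18.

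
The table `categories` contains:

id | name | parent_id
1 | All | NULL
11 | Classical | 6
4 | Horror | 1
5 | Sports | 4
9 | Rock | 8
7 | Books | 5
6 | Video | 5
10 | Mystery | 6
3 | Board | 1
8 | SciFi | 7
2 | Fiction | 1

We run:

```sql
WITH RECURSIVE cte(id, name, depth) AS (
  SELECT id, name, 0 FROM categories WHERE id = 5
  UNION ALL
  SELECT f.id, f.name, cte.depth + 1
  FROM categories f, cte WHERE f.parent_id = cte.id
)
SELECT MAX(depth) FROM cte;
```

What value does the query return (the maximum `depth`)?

3

Base: id=5 (Sports) at depth 0.
Iteration 1: rows with parent_id in {5} -> Video (id 6, depth 1), Books (id 7, depth 1).
Iteration 2: rows with parent_id in {6,7} -> SciFi (id 8, depth 2), Mystery (id 10, depth 2), Classical (id 11, depth 2).
Iteration 3: rows with parent_id in {8,10,11} -> Rock (id 9, depth 3).
Iteration 4: no rows with parent_id in {9}; recursion stops.
depth values: 0, 1, 1, 2, 2, 2, 3; the maximum is 3.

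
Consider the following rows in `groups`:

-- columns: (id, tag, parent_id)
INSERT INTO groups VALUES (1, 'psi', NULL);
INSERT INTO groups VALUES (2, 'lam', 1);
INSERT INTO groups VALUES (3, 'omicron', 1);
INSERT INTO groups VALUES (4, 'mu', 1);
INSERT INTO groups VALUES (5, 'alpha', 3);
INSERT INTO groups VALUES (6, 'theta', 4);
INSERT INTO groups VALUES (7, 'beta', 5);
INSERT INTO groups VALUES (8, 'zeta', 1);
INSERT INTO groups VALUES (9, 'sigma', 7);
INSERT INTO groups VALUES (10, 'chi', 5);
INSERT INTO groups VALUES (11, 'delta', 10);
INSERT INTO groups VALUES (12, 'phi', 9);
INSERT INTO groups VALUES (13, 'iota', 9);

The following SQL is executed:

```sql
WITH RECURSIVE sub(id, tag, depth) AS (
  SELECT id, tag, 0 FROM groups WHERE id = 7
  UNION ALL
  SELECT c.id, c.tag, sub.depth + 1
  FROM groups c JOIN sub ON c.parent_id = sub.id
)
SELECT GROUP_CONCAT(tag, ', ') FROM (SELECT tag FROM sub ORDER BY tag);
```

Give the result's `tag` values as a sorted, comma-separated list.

Base: id=7 (beta) at depth 0.
Iteration 1: rows with parent_id in {7} -> sigma (id 9, depth 1).
Iteration 2: rows with parent_id in {9} -> phi (id 12, depth 2), iota (id 13, depth 2).
Iteration 3: no rows with parent_id in {12,13}; recursion stops.

beta, iota, phi, sigma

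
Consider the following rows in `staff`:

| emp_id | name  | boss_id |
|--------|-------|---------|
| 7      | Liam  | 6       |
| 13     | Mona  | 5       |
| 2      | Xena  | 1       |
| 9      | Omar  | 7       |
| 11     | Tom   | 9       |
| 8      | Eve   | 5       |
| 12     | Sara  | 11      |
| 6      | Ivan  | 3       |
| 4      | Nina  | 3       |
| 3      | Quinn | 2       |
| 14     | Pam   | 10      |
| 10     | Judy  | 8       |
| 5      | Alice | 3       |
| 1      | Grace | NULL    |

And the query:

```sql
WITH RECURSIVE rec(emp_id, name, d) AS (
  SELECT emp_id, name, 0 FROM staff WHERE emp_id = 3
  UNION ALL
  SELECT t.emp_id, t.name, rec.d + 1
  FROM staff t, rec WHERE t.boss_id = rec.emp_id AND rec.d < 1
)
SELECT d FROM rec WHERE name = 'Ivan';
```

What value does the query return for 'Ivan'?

Base: emp_id=3 (Quinn) at d 0.
Iteration 1: rows with boss_id in {3} -> Nina (id 4, d 1), Alice (id 5, d 1), Ivan (id 6, d 1).
Iteration 2: d < 1 fails for all current rows; recursion stops.

1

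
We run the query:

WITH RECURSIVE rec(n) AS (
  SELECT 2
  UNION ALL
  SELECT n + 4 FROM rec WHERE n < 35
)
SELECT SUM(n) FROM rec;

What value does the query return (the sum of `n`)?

200

Base: n=2.
Iteration 1: 2 < 35 holds -> n = 2 + 4 = 6.
Iteration 2: 6 < 35 holds -> n = 6 + 4 = 10.
Iteration 3: 10 < 35 holds -> n = 10 + 4 = 14.
Iteration 4: 14 < 35 holds -> n = 14 + 4 = 18.
Iteration 5: 18 < 35 holds -> n = 18 + 4 = 22.
Iteration 6: 22 < 35 holds -> n = 22 + 4 = 26.
Iteration 7: 26 < 35 holds -> n = 26 + 4 = 30.
Iteration 8: 30 < 35 holds -> n = 30 + 4 = 34.
Iteration 9: 34 < 35 holds -> n = 34 + 4 = 38.
Iteration 10: 38 < 35 fails; recursion stops.
SUM(n) = 2 + 6 + 10 + 14 + 18 + 22 + 26 + 30 + 34 + 38 = 200.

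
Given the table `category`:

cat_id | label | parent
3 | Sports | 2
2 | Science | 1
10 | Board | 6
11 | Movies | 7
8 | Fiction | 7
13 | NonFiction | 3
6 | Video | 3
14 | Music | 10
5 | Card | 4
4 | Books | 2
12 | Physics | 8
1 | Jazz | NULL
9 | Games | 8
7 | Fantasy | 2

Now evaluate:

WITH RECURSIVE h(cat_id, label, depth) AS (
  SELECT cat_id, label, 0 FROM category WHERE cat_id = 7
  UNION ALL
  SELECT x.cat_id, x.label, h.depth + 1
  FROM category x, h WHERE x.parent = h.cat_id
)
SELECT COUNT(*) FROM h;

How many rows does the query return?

5

Base: cat_id=7 (Fantasy) at depth 0.
Iteration 1: rows with parent in {7} -> Fiction (id 8, depth 1), Movies (id 11, depth 1).
Iteration 2: rows with parent in {8,11} -> Games (id 9, depth 2), Physics (id 12, depth 2).
Iteration 3: no rows with parent in {9,12}; recursion stops.
Total rows emitted: 5.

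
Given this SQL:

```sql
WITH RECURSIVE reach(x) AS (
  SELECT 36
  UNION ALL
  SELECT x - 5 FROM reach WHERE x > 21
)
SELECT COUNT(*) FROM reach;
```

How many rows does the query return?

Base: x=36.
Iteration 1: 36 > 21 holds -> x = 36 - 5 = 31.
Iteration 2: 31 > 21 holds -> x = 31 - 5 = 26.
Iteration 3: 26 > 21 holds -> x = 26 - 5 = 21.
Iteration 4: 21 > 21 fails; recursion stops.
Total rows emitted: 4.

4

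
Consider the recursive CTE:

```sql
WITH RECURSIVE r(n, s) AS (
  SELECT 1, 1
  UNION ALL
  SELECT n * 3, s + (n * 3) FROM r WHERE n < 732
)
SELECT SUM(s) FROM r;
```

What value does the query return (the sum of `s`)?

4916

Base: n=1, s=1.
Iteration 1: 1 < 732 holds -> n = 1 * 3 = 3, s = 1 + 3 = 4.
Iteration 2: 3 < 732 holds -> n = 3 * 3 = 9, s = 4 + 9 = 13.
Iteration 3: 9 < 732 holds -> n = 9 * 3 = 27, s = 13 + 27 = 40.
Iteration 4: 27 < 732 holds -> n = 27 * 3 = 81, s = 40 + 81 = 121.
Iteration 5: 81 < 732 holds -> n = 81 * 3 = 243, s = 121 + 243 = 364.
Iteration 6: 243 < 732 holds -> n = 243 * 3 = 729, s = 364 + 729 = 1093.
Iteration 7: 729 < 732 holds -> n = 729 * 3 = 2187, s = 1093 + 2187 = 3280.
Iteration 8: 2187 < 732 fails; recursion stops.
SUM(s) = 1 + 4 + 13 + 40 + 121 + 364 + 1093 + 3280 = 4916.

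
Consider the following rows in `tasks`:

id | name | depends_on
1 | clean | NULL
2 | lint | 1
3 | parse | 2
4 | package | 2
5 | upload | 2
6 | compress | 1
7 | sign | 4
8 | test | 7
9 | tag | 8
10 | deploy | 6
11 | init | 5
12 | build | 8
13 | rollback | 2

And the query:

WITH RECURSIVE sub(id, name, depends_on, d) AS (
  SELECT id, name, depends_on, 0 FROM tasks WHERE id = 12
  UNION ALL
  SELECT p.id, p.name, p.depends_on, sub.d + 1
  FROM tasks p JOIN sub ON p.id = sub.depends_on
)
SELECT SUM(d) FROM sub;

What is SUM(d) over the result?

Base: id=12 (build), depends_on=8, d 0.
Iteration 1: join on id=8 -> test (id 8, depends_on=7, d 1).
Iteration 2: join on id=7 -> sign (id 7, depends_on=4, d 2).
Iteration 3: join on id=4 -> package (id 4, depends_on=2, d 3).
Iteration 4: join on id=2 -> lint (id 2, depends_on=1, d 4).
Iteration 5: join on id=1 -> clean (id 1, depends_on=NULL, d 5).
Iteration 6: depends_on is NULL; no match; recursion stops.
SUM(d) = 0 + 1 + 2 + 3 + 4 + 5 = 15.

15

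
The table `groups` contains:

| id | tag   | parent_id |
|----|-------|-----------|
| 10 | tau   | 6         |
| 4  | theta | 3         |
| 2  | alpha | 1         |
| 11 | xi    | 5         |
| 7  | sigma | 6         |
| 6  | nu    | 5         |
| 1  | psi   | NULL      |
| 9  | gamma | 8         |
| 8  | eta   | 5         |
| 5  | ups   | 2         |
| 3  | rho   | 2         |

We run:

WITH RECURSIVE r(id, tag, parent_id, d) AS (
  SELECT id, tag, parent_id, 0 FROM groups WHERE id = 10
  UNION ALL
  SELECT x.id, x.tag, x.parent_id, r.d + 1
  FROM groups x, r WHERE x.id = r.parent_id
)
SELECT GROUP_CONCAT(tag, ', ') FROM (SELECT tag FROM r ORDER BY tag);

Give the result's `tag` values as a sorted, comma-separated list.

alpha, nu, psi, tau, ups

Base: id=10 (tau), parent_id=6, d 0.
Iteration 1: join on id=6 -> nu (id 6, parent_id=5, d 1).
Iteration 2: join on id=5 -> ups (id 5, parent_id=2, d 2).
Iteration 3: join on id=2 -> alpha (id 2, parent_id=1, d 3).
Iteration 4: join on id=1 -> psi (id 1, parent_id=NULL, d 4).
Iteration 5: parent_id is NULL; no match; recursion stops.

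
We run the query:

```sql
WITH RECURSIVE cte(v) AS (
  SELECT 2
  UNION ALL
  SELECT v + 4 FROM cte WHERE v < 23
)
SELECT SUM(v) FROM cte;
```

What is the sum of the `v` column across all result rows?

Base: v=2.
Iteration 1: 2 < 23 holds -> v = 2 + 4 = 6.
Iteration 2: 6 < 23 holds -> v = 6 + 4 = 10.
Iteration 3: 10 < 23 holds -> v = 10 + 4 = 14.
Iteration 4: 14 < 23 holds -> v = 14 + 4 = 18.
Iteration 5: 18 < 23 holds -> v = 18 + 4 = 22.
Iteration 6: 22 < 23 holds -> v = 22 + 4 = 26.
Iteration 7: 26 < 23 fails; recursion stops.
SUM(v) = 2 + 6 + 10 + 14 + 18 + 22 + 26 = 98.

98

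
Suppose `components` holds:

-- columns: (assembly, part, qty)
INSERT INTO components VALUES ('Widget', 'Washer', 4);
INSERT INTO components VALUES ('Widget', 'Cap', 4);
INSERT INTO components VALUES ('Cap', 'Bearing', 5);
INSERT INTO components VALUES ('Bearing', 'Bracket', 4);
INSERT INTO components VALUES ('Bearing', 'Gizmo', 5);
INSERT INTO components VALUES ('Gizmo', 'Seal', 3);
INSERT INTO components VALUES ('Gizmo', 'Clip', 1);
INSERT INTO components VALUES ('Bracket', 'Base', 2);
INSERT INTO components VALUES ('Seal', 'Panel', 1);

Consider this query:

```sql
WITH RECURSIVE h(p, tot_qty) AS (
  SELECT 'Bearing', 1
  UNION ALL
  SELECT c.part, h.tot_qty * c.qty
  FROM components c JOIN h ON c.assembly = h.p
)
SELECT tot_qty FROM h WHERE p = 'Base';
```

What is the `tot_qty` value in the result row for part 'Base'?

8

Base: (Bearing, tot_qty=1).
Iteration 1: components of {Bearing} -> Bracket = 1*4 = 4, Gizmo = 1*5 = 5.
Iteration 2: components of {Bracket,Gizmo} -> Base = 4*2 = 8, Clip = 5*1 = 5, Seal = 5*3 = 15.
Iteration 3: components of {Base,Clip,Seal} -> Panel = 15*1 = 15.
Iteration 4: no further components; recursion stops.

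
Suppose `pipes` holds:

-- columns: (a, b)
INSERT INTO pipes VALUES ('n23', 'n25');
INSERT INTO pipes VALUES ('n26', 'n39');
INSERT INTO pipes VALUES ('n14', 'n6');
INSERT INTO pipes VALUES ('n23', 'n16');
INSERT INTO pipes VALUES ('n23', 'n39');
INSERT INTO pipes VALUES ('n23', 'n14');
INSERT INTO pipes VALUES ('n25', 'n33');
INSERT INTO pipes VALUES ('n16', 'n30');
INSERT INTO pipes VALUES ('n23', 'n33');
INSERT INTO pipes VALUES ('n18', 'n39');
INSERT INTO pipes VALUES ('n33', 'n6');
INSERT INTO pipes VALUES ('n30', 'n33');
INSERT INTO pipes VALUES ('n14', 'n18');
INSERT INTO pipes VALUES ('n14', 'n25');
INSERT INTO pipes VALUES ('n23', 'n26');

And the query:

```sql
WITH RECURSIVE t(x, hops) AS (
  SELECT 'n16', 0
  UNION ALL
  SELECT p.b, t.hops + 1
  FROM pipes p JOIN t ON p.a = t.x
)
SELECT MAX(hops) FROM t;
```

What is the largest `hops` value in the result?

Base: (n16, hops=0).
Iteration 1: edges from {n16} -> (n30, hops=1).
Iteration 2: edges from {n30} -> (n33, hops=2).
Iteration 3: edges from {n33} -> (n6, hops=3).
Iteration 4: no outgoing edges from {n6}; recursion stops.
hops values: 0, 1, 2, 3; the maximum is 3.

3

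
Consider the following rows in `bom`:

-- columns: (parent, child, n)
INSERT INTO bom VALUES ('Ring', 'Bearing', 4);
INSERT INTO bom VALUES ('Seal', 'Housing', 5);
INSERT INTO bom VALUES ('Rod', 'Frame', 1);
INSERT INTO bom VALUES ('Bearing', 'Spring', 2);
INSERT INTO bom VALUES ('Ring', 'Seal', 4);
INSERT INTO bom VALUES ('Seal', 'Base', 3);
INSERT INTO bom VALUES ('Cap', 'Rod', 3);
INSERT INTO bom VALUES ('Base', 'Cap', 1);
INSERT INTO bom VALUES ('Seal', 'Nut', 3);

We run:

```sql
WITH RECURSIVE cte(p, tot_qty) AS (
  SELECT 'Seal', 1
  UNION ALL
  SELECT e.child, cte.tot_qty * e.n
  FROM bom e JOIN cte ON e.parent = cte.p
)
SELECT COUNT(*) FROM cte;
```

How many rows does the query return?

Base: (Seal, tot_qty=1).
Iteration 1: components of {Seal} -> Base = 1*3 = 3, Housing = 1*5 = 5, Nut = 1*3 = 3.
Iteration 2: components of {Base,Housing,Nut} -> Cap = 3*1 = 3.
Iteration 3: components of {Cap} -> Rod = 3*3 = 9.
Iteration 4: components of {Rod} -> Frame = 9*1 = 9.
Iteration 5: no further components; recursion stops.
Total rows emitted: 7.

7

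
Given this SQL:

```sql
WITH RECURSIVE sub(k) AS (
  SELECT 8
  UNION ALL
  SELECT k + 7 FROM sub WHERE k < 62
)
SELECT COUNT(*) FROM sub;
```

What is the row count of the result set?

Base: k=8.
Iteration 1: 8 < 62 holds -> k = 8 + 7 = 15.
Iteration 2: 15 < 62 holds -> k = 15 + 7 = 22.
Iteration 3: 22 < 62 holds -> k = 22 + 7 = 29.
Iteration 4: 29 < 62 holds -> k = 29 + 7 = 36.
Iteration 5: 36 < 62 holds -> k = 36 + 7 = 43.
Iteration 6: 43 < 62 holds -> k = 43 + 7 = 50.
Iteration 7: 50 < 62 holds -> k = 50 + 7 = 57.
Iteration 8: 57 < 62 holds -> k = 57 + 7 = 64.
Iteration 9: 64 < 62 fails; recursion stops.
Total rows emitted: 9.

9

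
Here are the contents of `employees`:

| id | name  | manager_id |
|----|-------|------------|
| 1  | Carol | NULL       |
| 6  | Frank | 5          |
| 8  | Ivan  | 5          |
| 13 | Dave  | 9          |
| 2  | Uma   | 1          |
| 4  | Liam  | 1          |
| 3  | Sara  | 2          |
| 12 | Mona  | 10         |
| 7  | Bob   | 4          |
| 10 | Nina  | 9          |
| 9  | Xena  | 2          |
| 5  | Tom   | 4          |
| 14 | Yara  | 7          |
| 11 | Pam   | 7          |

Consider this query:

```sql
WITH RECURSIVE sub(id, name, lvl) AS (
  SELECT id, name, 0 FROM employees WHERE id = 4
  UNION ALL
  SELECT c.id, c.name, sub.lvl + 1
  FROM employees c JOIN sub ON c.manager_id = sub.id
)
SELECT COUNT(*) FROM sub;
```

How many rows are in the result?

Base: id=4 (Liam) at lvl 0.
Iteration 1: rows with manager_id in {4} -> Tom (id 5, lvl 1), Bob (id 7, lvl 1).
Iteration 2: rows with manager_id in {5,7} -> Frank (id 6, lvl 2), Ivan (id 8, lvl 2), Pam (id 11, lvl 2), Yara (id 14, lvl 2).
Iteration 3: no rows with manager_id in {6,8,11,14}; recursion stops.
Total rows emitted: 7.

7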